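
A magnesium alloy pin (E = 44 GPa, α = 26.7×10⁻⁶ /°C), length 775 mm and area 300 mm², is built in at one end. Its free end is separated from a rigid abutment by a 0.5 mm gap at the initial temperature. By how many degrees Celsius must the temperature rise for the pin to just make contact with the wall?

The gap closes when αΔT L = 0.5 mm, since the pin is still unstressed at that instant.
So ΔT = g/(αL) = 0.5/(26.7×10⁻⁶ × 775) = 24.16 °C.

ΔT ≈ 24.2 °C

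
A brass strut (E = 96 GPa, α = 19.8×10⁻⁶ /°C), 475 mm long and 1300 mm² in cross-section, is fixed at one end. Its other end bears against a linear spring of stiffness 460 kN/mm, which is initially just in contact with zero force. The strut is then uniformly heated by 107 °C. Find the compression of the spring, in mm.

δ ≈ 0.366 mm

If the spring were absent the strut would lengthen by αΔT L = 19.8×10⁻⁶ × 107 × 475 = 1.006 mm.
Let P be the compressive force at the spring. The strut shortens elastically by PL/(AE) and the spring compresses by P/k; together these equal δ_free.
P [ L/(AE) + 1/k ] = δ_free → P [ 475/(1300×96×10³) + 1/(460×10³) ] = 1.006.
P = 1.006 / 5.98×10⁻⁶ = 168300 N.
Spring compression = P/k = 168300/(460×10³) = 0.3658 mm.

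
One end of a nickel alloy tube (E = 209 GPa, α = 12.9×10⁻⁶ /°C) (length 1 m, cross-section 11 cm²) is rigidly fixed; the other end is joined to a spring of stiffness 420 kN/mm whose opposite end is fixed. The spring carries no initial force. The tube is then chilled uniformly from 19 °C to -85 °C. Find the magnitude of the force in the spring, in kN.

P ≈ 199 kN

Free thermal contraction: δ_free = αΔT L = 12.9×10⁻⁶ × 104 × 1000 = 1.342 mm.
With a force P in the spring, the elastic change of the tube is PL/(AE) and that of the spring is P/k; compatibility requires their sum to equal δ_free.
P [ L/(AE) + 1/k ] = δ_free → P [ 1000/(1100×209×10³) + 1/(420×10³) ] = 1.342.
P = 1.342 / 6.731×10⁻⁶ = 199300 N.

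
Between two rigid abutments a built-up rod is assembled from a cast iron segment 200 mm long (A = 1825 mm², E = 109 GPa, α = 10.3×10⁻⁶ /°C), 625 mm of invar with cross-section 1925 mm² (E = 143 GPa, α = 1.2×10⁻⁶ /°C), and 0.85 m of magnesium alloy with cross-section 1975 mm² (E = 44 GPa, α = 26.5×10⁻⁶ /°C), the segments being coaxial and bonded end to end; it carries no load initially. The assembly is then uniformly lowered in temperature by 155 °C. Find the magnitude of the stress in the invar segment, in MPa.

σ ≈ 156 MPa (tensile)

If the supports were absent, the total length change would be Σ αᵢΔT Lᵢ = 10.3×10⁻⁶×155×200 + 1.2×10⁻⁶×155×625 + 26.5×10⁻⁶×155×850 = 3.927 mm.
Since the ends are fixed, an axial force P builds up, equal in every segment, with P · Σ Lᵢ/(AᵢEᵢ) = δ_free.
Σ Lᵢ/(AᵢEᵢ) = 200/(1825×109×10³) + 625/(1925×143×10³) + 850/(1975×44×10³) = 1.306×10⁻⁵ mm/N.
So P = 3.927 / 1.306×10⁻⁵ = 300.7 kN, tensile.
σ_{invar} = P / A = 300700 / 1925 = 156.2 MPa.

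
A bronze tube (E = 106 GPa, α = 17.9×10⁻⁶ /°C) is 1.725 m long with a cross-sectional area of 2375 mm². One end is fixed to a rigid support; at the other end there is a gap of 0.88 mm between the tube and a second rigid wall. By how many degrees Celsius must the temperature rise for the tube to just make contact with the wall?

ΔT ≈ 28.5 °C

Contact occurs when the free expansion equals the gap: αΔT L = 0.88 mm.
So ΔT = g/(αL) = 0.88/(17.9×10⁻⁶ × 1725) = 28.5 °C.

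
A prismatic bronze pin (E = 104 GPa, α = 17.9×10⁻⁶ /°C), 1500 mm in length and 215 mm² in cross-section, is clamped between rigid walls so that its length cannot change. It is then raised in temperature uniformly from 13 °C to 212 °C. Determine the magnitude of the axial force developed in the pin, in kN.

Full restraint means ε = 0, so the stress is σ = EαΔT = 104×10³ × 17.9×10⁻⁶ × 199 = 370.5 MPa.
P = AEαΔT = 215 × 104×10³ × 17.9×10⁻⁶ × 199 = 79.65 kN (compressive).

P ≈ 79.6 kN (compressive)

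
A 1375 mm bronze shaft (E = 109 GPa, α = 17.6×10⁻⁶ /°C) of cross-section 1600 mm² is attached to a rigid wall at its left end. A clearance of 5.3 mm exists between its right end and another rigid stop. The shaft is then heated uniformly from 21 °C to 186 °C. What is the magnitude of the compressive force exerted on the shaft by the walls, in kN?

P ≈ 0 kN

Free thermal elongation = αΔT L = 17.6×10⁻⁶ × 165 × 1375 = 3.993 mm.
Since δ_free = 3.99 mm is less than the 5.3 mm gap, the shaft never touches the wall. No axial force develops.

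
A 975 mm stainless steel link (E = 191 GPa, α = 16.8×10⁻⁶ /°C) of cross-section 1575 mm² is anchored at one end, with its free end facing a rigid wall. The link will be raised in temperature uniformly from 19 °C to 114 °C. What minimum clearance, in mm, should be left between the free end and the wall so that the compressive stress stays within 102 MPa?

g ≈ 1.04 mm

Free expansion if unrestrained: δ_free = αΔT L = 16.8×10⁻⁶ × 95 × 975 = 1.556 mm.
At the allowable stress the elastic shortening the wall may impose is σL/E = 102 × 975 / (191×10³) = 0.5207 mm.
The gap must absorb the remainder: g_min = 1.556 − 0.5207 = 1.035 mm.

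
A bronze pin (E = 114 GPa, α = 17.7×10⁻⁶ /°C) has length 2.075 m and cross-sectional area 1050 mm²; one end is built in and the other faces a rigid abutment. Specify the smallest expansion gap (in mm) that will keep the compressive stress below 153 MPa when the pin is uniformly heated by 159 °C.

Free expansion if unrestrained: δ_free = αΔT L = 17.7×10⁻⁶ × 159 × 2075 = 5.84 mm.
A stress of 153 MPa corresponds to the wall pushing the pin back by σL/E = 153×2075/(114×10³) = 2.785 mm.
So the gap has to take up the difference, g_min = δ_free − σL/E = 5.84 − 2.785 = 3.055 mm.

g ≈ 3.05 mm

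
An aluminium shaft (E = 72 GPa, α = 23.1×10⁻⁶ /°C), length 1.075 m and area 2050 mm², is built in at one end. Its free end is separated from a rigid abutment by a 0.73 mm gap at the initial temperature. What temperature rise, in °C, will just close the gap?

ΔT ≈ 29.4 °C

Contact occurs when the free expansion equals the gap: αΔT L = 0.73 mm.
ΔT = 0.73 / (23.1×10⁻⁶ × 1075) = 29.4 °C.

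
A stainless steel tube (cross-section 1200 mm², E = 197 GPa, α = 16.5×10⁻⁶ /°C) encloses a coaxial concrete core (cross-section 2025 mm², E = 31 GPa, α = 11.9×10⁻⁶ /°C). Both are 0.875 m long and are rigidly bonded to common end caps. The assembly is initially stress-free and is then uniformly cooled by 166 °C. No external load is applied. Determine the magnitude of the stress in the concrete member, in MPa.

The stainless steel has the larger α, so on cooling it would change length more than the concrete if both were free. The rigid plates force a common final length, so the stainless steel is put into tension and the concrete into compression, with equal and opposite forces P (no external load).
Setting the final lengths equal and cancelling L: (α₁ − α₂)ΔT = P/(A₁E₁) + P/(A₂E₂).
|α₁ − α₂|·ΔT = 4.6×10⁻⁶ × 166 = 0.0007636.
1/(A₁E₁) + 1/(A₂E₂) = 1/(1200×197×10³) + 1/(2025×31×10³) = 2.016×10⁻⁸ N⁻¹.
P = 0.0007636 / 2.016×10⁻⁸ = 37880 N = 37.88 kN.
σ_{concrete} = P/A₂ = 37880/2025 = 18.7 MPa, compressive.

σ ≈ 18.7 MPa (compressive)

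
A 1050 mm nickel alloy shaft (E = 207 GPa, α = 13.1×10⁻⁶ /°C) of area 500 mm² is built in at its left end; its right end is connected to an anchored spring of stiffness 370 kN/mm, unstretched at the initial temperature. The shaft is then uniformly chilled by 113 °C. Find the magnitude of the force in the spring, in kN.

P ≈ 121 kN

Free thermal contraction: δ_free = αΔT L = 13.1×10⁻⁶ × 113 × 1050 = 1.554 mm.
With a force P in the spring, the elastic change of the shaft is PL/(AE) and that of the spring is P/k; compatibility requires their sum to equal δ_free.
P [ L/(AE) + 1/k ] = δ_free → P [ 1050/(500×207×10³) + 1/(370×10³) ] = 1.554.
P = 1.554 / 1.285×10⁻⁵ = 121000 N.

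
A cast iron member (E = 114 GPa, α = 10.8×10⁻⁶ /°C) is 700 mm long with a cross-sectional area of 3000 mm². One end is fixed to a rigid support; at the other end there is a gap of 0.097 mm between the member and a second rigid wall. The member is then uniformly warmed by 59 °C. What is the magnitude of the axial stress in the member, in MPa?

Free thermal elongation = αΔT L = 10.8×10⁻⁶ × 59 × 700 = 0.446 mm.
After closing the 0.097 mm clearance, 0.446 − 0.097 = 0.349 mm of expansion remains to be suppressed by the wall.
Compatibility: PL/(AE) = 0.349 mm, so σ = P/A = E × (0.349/700) = 56.84 MPa.

σ ≈ 56.8 MPa (compressive)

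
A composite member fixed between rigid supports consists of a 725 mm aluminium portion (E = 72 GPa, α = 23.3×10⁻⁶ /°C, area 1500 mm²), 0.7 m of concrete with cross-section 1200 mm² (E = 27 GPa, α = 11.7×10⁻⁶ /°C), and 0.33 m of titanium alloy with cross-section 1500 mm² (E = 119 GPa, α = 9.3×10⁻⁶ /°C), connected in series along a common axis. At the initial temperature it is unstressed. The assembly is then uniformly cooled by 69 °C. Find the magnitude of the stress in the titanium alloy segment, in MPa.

σ ≈ 42.9 MPa (tensile)

Free thermal contraction of the whole bar: Σ αᵢΔT Lᵢ = 23.3×10⁻⁶×69×725 + 11.7×10⁻⁶×69×700 + 9.3×10⁻⁶×69×330 = 1.942 mm.
The rigid supports impose zero overall length change; the single axial force P common to all segments must satisfy P Σ Lᵢ/(AᵢEᵢ) = δ_free.
The series flexibility is Σ Lᵢ/(AᵢEᵢ) = 725/(1500×72×10³) + 700/(1200×27×10³) + 330/(1500×119×10³) = 3.017×10⁻⁵ mm/N.
So P = 1.942 / 3.017×10⁻⁵ = 64.39 kN, tensile.
σ_{titanium alloy} = P / A = 64390 / 1500 = 42.93 MPa.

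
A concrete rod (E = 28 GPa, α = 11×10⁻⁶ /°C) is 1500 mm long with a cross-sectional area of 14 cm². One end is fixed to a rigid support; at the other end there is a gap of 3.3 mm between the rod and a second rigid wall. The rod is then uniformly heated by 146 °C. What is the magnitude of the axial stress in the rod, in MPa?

σ ≈ 0 MPa

Free thermal elongation = αΔT L = 11×10⁻⁶ × 146 × 1500 = 2.409 mm.
Since δ_free = 2.41 mm is less than the 3.3 mm gap, the rod never touches the wall. No axial force develops.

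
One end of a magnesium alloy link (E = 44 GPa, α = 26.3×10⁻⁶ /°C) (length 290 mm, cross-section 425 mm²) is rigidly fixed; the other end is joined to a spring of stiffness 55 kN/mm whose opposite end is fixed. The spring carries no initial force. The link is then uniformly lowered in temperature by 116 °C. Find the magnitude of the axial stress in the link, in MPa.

σ ≈ 61.8 MPa (tensile)

If the spring were absent the link would shorten by αΔT L = 26.3×10⁻⁶ × 116 × 290 = 0.8847 mm.
Let P be the tensile force in the spring. The link extends elastically by PL/(AE) and the spring stretches by P/k; together these equal δ_free.
So P = δ_free / [L/(AE) + 1/k] = 0.8847 / [ 290/(425×44×10³) + 1/(55×10³) ].
P = 0.8847 / 3.369×10⁻⁵ = 26260 N.
σ = P/A = 26260/425 = 61.79 MPa.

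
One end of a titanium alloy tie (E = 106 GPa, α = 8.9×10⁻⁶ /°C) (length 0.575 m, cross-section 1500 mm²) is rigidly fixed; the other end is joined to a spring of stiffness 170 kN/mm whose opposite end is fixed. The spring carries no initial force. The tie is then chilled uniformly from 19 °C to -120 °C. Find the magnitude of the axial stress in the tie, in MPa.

The unrestrained thermal change is αΔT L = 8.9×10⁻⁶ × 139 × 575 = 0.7113 mm.
Let P be the tensile force in the spring. The tie extends elastically by PL/(AE) and the spring stretches by P/k; together these equal δ_free.
So P = δ_free / [L/(AE) + 1/k] = 0.7113 / [ 575/(1500×106×10³) + 1/(170×10³) ].
P = 0.7113 / 9.499×10⁻⁶ = 74890 N.
σ = P/A = 74890/1500 = 49.92 MPa.

σ ≈ 49.9 MPa (tensile)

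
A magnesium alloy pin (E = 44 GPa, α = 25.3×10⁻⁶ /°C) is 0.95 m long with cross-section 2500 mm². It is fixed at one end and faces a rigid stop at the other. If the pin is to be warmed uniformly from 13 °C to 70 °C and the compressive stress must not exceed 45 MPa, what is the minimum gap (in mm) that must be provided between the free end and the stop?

g ≈ 0.398 mm

With no wall the pin would lengthen by αΔT L = 25.3×10⁻⁶ × 57 × 950 = 1.37 mm.
At the allowable stress the elastic shortening the wall may impose is σL/E = 45 × 950 / (44×10³) = 0.9716 mm.
The gap must absorb the remainder: g_min = 1.37 − 0.9716 = 0.3984 mm.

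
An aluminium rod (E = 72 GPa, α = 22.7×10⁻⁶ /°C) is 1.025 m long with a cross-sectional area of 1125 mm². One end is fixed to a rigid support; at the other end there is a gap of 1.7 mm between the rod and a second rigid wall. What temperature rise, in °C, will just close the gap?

The gap closes when αΔT L = 1.7 mm, since the rod is still unstressed at that instant.
ΔT = 1.7 / (22.7×10⁻⁶ × 1025) = 73.06 °C.

ΔT ≈ 73.1 °C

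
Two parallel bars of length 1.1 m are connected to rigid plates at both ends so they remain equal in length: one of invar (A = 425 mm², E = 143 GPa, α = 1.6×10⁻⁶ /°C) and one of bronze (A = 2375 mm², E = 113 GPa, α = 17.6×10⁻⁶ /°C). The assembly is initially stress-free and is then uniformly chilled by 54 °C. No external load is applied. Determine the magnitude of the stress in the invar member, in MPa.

σ ≈ 101 MPa (compressive)

The bronze has the larger α, so on cooling it would change length more than the invar if both were free. The rigid plates force a common final length, so the bronze is put into tension and the invar into compression, with equal and opposite forces P (no external load).
Compatibility of the two members (thermal + elastic change equal): (α₁ − α₂)ΔT = P·[1/(A₁E₁) + 1/(A₂E₂)].
|α₁ − α₂|·ΔT = 16×10⁻⁶ × 54 = 0.000864.
1/(A₁E₁) + 1/(A₂E₂) = 1/(425×143×10³) + 1/(2375×113×10³) = 2.018×10⁻⁸ N⁻¹.
So P = 0.000864 / 2.018×10⁻⁸ = 42.81 kN.
σ_{invar} = P/A₁ = 42810/425 = 100.7 MPa, compressive.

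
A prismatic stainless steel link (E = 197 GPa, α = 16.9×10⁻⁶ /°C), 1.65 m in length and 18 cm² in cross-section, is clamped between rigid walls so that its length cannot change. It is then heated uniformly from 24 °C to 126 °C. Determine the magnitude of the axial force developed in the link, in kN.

Full restraint means ε = 0, so the stress is σ = EαΔT = 197×10³ × 16.9×10⁻⁶ × 102 = 339.6 MPa.
Then P = σA = 339.6 × 1800 mm² = 611.3 kN, compressive.

P ≈ 611 kN (compressive)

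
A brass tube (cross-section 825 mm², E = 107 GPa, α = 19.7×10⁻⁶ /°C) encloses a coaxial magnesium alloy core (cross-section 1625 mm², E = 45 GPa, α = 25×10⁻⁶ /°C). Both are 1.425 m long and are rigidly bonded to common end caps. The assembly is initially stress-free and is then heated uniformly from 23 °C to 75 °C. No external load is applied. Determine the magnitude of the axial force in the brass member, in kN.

Both members must finish at the same length. With the larger α, the magnesium alloy tends to over-expand; the plates restrain it, putting the magnesium alloy in compression and the brass in tension. With no external load the two internal forces are equal and opposite, magnitude P.
Setting the final lengths equal and cancelling L: (α₁ − α₂)ΔT = P/(A₁E₁) + P/(A₂E₂).
|α₁ − α₂|·ΔT = 5.3×10⁻⁶ × 52 = 0.0002756.
1/(A₁E₁) + 1/(A₂E₂) = 1/(825×107×10³) + 1/(1625×45×10³) = 2.5×10⁻⁸ N⁻¹.
So P = 0.0002756 / 2.5×10⁻⁸ = 11.02 kN.

P ≈ 11 kN (tensile in the brass)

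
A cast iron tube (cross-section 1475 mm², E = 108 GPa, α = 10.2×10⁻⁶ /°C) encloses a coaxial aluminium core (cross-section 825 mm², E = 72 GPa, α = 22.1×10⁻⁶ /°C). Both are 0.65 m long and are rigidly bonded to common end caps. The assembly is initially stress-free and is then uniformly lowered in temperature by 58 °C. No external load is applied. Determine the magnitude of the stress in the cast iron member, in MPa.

Equilibrium of a rigid end plate with no external load gives equal and opposite internal forces ±P in the two members. Since α_{aluminium} > α_{cast iron}, cooling drives the aluminium into tension and the cast iron into compression.
Equating the net (thermal + elastic) strains gives |α₁ − α₂|·ΔT = P·[1/(A₁E₁) + 1/(A₂E₂)].
|α₁ − α₂|·ΔT = 11.9×10⁻⁶ × 58 = 0.0006902.
1/(A₁E₁) + 1/(A₂E₂) = 1/(1475×108×10³) + 1/(825×72×10³) = 2.311×10⁻⁸ N⁻¹.
So P = 0.0006902 / 2.311×10⁻⁸ = 29.86 kN.
σ_{cast iron} = P/A₁ = 29860/1475 = 20.25 MPa, compressive.

σ ≈ 20.2 MPa (compressive)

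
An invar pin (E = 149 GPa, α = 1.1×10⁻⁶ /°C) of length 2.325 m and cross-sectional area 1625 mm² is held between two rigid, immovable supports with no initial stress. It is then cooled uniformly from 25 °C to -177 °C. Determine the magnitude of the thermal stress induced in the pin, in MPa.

σ ≈ 33.1 MPa (tensile)

The supports are rigid, so the total axial strain is zero. The restrained thermal strain is ε = αΔT = 1.1×10⁻⁶ × 202 = 222.2×10⁻⁶.
The stress required to suppress this strain is σ = Eε = 149×10³ × 222.2×10⁻⁶ = 33.11 MPa, tensile since the pin is trying to contract.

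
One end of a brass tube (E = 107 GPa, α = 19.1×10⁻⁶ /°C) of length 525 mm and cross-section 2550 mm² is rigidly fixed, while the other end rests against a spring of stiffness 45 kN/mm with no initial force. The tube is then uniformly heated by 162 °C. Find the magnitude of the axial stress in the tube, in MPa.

σ ≈ 26.4 MPa (compressive)

If the spring were absent the tube would lengthen by αΔT L = 19.1×10⁻⁶ × 162 × 525 = 1.624 mm.
With a force P in the spring, the elastic change of the tube is PL/(AE) and that of the spring is P/k; compatibility requires their sum to equal δ_free.
So P = δ_free / [L/(AE) + 1/k] = 1.624 / [ 525/(2550×107×10³) + 1/(45×10³) ].
P = 1.624 / 2.415×10⁻⁵ = 67280 N.
σ = P/A = 67280/2550 = 26.38 MPa.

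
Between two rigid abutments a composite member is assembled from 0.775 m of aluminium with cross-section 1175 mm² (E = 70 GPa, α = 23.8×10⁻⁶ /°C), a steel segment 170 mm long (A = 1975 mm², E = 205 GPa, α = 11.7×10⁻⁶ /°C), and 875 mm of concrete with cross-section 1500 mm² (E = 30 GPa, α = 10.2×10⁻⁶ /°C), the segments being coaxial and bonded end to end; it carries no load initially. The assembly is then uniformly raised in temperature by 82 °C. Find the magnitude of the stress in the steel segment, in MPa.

With the walls removed the bar would change length by δ_free = Σ αᵢΔT Lᵢ = 23.8×10⁻⁶×82×775 + 11.7×10⁻⁶×82×170 + 10.2×10⁻⁶×82×875 = 2.407 mm.
Since the ends are fixed, an axial force P builds up, equal in every segment, with P · Σ Lᵢ/(AᵢEᵢ) = δ_free.
Σ Lᵢ/(AᵢEᵢ) = 775/(1175×70×10³) + 170/(1975×205×10³) + 875/(1500×30×10³) = 2.929×10⁻⁵ mm/N.
Hence P = δ_free / Σ(L/AE) = 2.407/2.929×10⁻⁵ = 82.2 kN (compressive).
σ_{steel} = P / A = 82200 / 1975 = 41.62 MPa.

σ ≈ 41.6 MPa (compressive)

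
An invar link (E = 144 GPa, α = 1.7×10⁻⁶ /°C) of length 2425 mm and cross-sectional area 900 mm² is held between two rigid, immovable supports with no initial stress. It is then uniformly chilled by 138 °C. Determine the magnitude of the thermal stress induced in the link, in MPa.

The supports are rigid, so the total axial strain is zero. The restrained thermal strain is ε = αΔT = 1.7×10⁻⁶ × 138 = 234.6×10⁻⁶.
σ = EαΔT = 144×10³ × 1.7×10⁻⁶ × 138 = 33.78 MPa (tensile; the link is trying to contract).

σ ≈ 33.8 MPa (tensile)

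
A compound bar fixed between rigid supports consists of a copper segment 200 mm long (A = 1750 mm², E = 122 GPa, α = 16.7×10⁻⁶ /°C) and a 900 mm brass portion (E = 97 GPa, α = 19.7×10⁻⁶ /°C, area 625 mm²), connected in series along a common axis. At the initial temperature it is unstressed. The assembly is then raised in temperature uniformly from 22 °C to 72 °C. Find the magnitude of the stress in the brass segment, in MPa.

σ ≈ 107 MPa (compressive)

If the supports were absent, the total length change would be Σ αᵢΔT Lᵢ = 16.7×10⁻⁶×50×200 + 19.7×10⁻⁶×50×900 = 1.053 mm.
Since the ends are fixed, an axial force P builds up, equal in every segment, with P · Σ Lᵢ/(AᵢEᵢ) = δ_free.
Σ Lᵢ/(AᵢEᵢ) = 200/(1750×122×10³) + 900/(625×97×10³) = 1.578×10⁻⁵ mm/N.
Hence P = δ_free / Σ(L/AE) = 1.053/1.578×10⁻⁵ = 66.75 kN (compressive).
σ_{brass} = P / A = 66750 / 625 = 106.8 MPa.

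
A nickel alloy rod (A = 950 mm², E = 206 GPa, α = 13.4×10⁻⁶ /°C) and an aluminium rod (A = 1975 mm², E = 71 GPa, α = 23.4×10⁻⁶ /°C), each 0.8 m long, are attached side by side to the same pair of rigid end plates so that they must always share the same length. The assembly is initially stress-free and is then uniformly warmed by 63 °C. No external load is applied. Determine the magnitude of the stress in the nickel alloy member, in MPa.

σ ≈ 54.2 MPa (tensile)

The aluminium has the larger α, so on heating it would change length more than the nickel alloy if both were free. The rigid plates force a common final length, so the aluminium is put into compression and the nickel alloy into tension, with equal and opposite forces P (no external load).
Compatibility of the two members (thermal + elastic change equal): (α₁ − α₂)ΔT = P·[1/(A₁E₁) + 1/(A₂E₂)].
|α₁ − α₂|·ΔT = 10×10⁻⁶ × 63 = 0.00063.
1/(A₁E₁) + 1/(A₂E₂) = 1/(950×206×10³) + 1/(1975×71×10³) = 1.224×10⁻⁸ N⁻¹.
So P = 0.00063 / 1.224×10⁻⁸ = 51.47 kN.
σ_{nickel alloy} = P/A₁ = 51470/950 = 54.17 MPa, tensile.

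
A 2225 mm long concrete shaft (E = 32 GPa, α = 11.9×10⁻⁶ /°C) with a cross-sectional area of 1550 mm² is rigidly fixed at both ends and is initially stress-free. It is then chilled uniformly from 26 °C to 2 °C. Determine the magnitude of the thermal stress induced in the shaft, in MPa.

Because both ends are immovable the net strain is zero, and the suppressed thermal strain is αΔT = 11.9×10⁻⁶ × 24 = 285.6×10⁻⁶.
σ = EαΔT = 32×10³ × 11.9×10⁻⁶ × 24 = 9.139 MPa (tensile; the shaft is trying to contract).

σ ≈ 9.14 MPa (tensile)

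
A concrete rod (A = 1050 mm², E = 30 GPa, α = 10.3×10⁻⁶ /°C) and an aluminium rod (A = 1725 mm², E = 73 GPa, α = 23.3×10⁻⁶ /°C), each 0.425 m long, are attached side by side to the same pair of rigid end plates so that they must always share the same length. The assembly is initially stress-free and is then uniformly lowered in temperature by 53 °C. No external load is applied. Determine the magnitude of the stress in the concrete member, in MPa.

The aluminium has the larger α, so on cooling it would change length more than the concrete if both were free. The rigid plates force a common final length, so the aluminium is put into tension and the concrete into compression, with equal and opposite forces P (no external load).
Equating the net (thermal + elastic) strains gives |α₁ − α₂|·ΔT = P·[1/(A₁E₁) + 1/(A₂E₂)].
|α₁ − α₂|·ΔT = 13×10⁻⁶ × 53 = 0.000689.
1/(A₁E₁) + 1/(A₂E₂) = 1/(1050×30×10³) + 1/(1725×73×10³) = 3.969×10⁻⁸ N⁻¹.
P = 0.000689 / 3.969×10⁻⁸ = 17360 N = 17.36 kN.
σ_{concrete} = P/A₁ = 17360/1050 = 16.53 MPa, compressive.

σ ≈ 16.5 MPa (compressive)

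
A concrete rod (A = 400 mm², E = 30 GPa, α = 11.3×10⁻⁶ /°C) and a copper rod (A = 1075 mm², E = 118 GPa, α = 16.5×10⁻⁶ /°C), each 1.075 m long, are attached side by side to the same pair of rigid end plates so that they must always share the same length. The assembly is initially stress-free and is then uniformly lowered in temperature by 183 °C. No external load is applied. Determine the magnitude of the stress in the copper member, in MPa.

σ ≈ 9.7 MPa (tensile)

Both members must finish at the same length. With the larger α, the copper tends to over-contract; the plates restrain it, putting the copper in tension and the concrete in compression. With no external load the two internal forces are equal and opposite, magnitude P.
Compatibility of the two members (thermal + elastic change equal): (α₁ − α₂)ΔT = P·[1/(A₁E₁) + 1/(A₂E₂)].
|α₁ − α₂|·ΔT = 5.2×10⁻⁶ × 183 = 0.0009516.
1/(A₁E₁) + 1/(A₂E₂) = 1/(400×30×10³) + 1/(1075×118×10³) = 9.122×10⁻⁸ N⁻¹.
P = 0.0009516 / 9.122×10⁻⁸ = 10430 N = 10.43 kN.
σ_{copper} = P/A₂ = 10430/1075 = 9.704 MPa, tensile.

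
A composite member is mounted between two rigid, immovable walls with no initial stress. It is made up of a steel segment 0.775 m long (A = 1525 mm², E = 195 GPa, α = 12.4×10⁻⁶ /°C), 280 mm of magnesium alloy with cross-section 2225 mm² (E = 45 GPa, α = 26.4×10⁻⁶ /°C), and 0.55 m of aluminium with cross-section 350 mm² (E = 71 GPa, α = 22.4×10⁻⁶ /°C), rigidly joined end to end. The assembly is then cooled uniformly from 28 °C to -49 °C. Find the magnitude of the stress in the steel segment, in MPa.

Free thermal contraction of the whole bar: Σ αᵢΔT Lᵢ = 12.4×10⁻⁶×77×775 + 26.4×10⁻⁶×77×280 + 22.4×10⁻⁶×77×550 = 2.258 mm.
The rigid supports impose zero overall length change; the single axial force P common to all segments must satisfy P Σ Lᵢ/(AᵢEᵢ) = δ_free.
Σ Lᵢ/(AᵢEᵢ) = 775/(1525×195×10³) + 280/(2225×45×10³) + 550/(350×71×10³) = 2.754×10⁻⁵ mm/N.
Hence P = δ_free / Σ(L/AE) = 2.258/2.754×10⁻⁵ = 82 kN (tensile).
σ_{steel} = P / A = 82000 / 1525 = 53.77 MPa.

σ ≈ 53.8 MPa (tensile)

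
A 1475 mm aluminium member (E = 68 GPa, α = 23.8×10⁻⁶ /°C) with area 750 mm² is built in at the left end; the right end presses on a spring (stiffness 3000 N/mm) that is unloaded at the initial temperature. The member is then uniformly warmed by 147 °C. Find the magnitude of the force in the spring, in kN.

Free thermal expansion: δ_free = αΔT L = 23.8×10⁻⁶ × 147 × 1475 = 5.16 mm.
Let P be the compressive force at the spring. The member shortens elastically by PL/(AE) and the spring compresses by P/k; together these equal δ_free.
P [ L/(AE) + 1/k ] = δ_free → P [ 1475/(750×68×10³) + 1/(3000) ] = 5.16.
P = 5.16 / 0.0003623 = 14250 N.

P ≈ 14.2 kN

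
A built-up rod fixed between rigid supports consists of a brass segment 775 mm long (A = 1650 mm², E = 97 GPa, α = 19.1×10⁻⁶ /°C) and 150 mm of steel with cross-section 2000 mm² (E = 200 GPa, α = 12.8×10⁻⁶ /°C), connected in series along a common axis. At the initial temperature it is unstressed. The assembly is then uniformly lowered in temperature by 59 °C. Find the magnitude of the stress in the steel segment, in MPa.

σ ≈ 94.6 MPa (tensile)

If the supports were absent, the total length change would be Σ αᵢΔT Lᵢ = 19.1×10⁻⁶×59×775 + 12.8×10⁻⁶×59×150 = 0.9866 mm.
The rigid supports impose zero overall length change; the single axial force P common to all segments must satisfy P Σ Lᵢ/(AᵢEᵢ) = δ_free.
Σ Lᵢ/(AᵢEᵢ) = 775/(1650×97×10³) + 150/(2000×200×10³) = 5.217×10⁻⁶ mm/N.
Hence P = δ_free / Σ(L/AE) = 0.9866/5.217×10⁻⁶ = 189.1 kN (tensile).
σ_{steel} = P / A = 189100 / 2000 = 94.55 MPa.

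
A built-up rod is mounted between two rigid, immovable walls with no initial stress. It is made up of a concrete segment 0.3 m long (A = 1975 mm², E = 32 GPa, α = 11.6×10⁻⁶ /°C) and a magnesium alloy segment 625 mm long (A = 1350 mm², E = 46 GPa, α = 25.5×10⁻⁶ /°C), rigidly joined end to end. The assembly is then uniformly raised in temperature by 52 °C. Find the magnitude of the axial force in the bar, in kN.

P ≈ 68.2 kN (compressive)

If the supports were absent, the total length change would be Σ αᵢΔT Lᵢ = 11.6×10⁻⁶×52×300 + 25.5×10⁻⁶×52×625 = 1.01 mm.
The rigid supports impose zero overall length change; the single axial force P common to all segments must satisfy P Σ Lᵢ/(AᵢEᵢ) = δ_free.
Σ Lᵢ/(AᵢEᵢ) = 300/(1975×32×10³) + 625/(1350×46×10³) = 1.481×10⁻⁵ mm/N.
So P = 1.01 / 1.481×10⁻⁵ = 68.17 kN, compressive.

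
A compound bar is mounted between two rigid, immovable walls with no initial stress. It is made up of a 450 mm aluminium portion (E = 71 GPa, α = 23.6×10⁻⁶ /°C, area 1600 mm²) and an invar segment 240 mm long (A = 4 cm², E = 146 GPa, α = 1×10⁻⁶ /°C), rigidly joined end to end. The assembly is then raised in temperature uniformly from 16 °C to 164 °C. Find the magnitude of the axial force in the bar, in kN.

P ≈ 199 kN (compressive)

Free thermal expansion of the whole bar: Σ αᵢΔT Lᵢ = 23.6×10⁻⁶×148×450 + 1×10⁻⁶×148×240 = 1.607 mm.
The walls prevent any net length change, so an axial force P (same in every segment) develops. Compatibility: P · Σ Lᵢ/(AᵢEᵢ) = δ_free.
Σ Lᵢ/(AᵢEᵢ) = 450/(1600×71×10³) + 240/(400×146×10³) = 8.071×10⁻⁶ mm/N.
Hence P = δ_free / Σ(L/AE) = 1.607/8.071×10⁻⁶ = 199.1 kN (compressive).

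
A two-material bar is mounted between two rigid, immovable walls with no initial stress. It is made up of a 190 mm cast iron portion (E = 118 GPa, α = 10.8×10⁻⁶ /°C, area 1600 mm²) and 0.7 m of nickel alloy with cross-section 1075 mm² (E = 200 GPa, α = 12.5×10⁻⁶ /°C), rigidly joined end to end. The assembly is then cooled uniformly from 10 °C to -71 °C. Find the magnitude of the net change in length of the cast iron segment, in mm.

|ΔL| ≈ 0.0404 mm

Free thermal contraction of the whole bar: Σ αᵢΔT Lᵢ = 10.8×10⁻⁶×81×190 + 12.5×10⁻⁶×81×700 = 0.875 mm.
The walls prevent any net length change, so an axial force P (same in every segment) develops. Compatibility: P · Σ Lᵢ/(AᵢEᵢ) = δ_free.
Σ Lᵢ/(AᵢEᵢ) = 190/(1600×118×10³) + 700/(1075×200×10³) = 4.262×10⁻⁶ mm/N.
Hence P = δ_free / Σ(L/AE) = 0.875/4.262×10⁻⁶ = 205.3 kN (tensile).
For the cast iron segment, free thermal change = 10.8×10⁻⁶×81×190 = 0.1662 mm and elastic change from P = 205300×190/(1600×118×10³) = 0.2066 mm; these oppose, so the net change is 0.0404 mm (segment lengthens).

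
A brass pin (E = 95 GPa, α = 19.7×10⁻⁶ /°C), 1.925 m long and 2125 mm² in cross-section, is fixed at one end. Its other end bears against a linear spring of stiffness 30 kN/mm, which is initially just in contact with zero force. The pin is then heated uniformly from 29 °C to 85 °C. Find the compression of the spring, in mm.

If the spring were absent the pin would lengthen by αΔT L = 19.7×10⁻⁶ × 56 × 1925 = 2.124 mm.
With a force P in the spring, the elastic change of the pin is PL/(AE) and that of the spring is P/k; compatibility requires their sum to equal δ_free.
P [ L/(AE) + 1/k ] = δ_free → P [ 1925/(2125×95×10³) + 1/(30×10³) ] = 2.124.
P = 2.124 / 4.287×10⁻⁵ = 49540 N.
Spring compression = P/k = 49540/(30×10³) = 1.651 mm.

δ ≈ 1.65 mm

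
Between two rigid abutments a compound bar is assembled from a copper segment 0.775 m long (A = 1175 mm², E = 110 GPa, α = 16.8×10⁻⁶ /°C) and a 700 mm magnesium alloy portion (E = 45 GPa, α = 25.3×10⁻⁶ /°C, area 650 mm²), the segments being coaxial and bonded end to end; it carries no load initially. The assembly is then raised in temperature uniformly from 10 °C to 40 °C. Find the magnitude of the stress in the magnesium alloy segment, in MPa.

σ ≈ 47.4 MPa (compressive)

If the supports were absent, the total length change would be Σ αᵢΔT Lᵢ = 16.8×10⁻⁶×30×775 + 25.3×10⁻⁶×30×700 = 0.9219 mm.
The walls prevent any net length change, so an axial force P (same in every segment) develops. Compatibility: P · Σ Lᵢ/(AᵢEᵢ) = δ_free.
Σ Lᵢ/(AᵢEᵢ) = 775/(1175×110×10³) + 700/(650×45×10³) = 2.993×10⁻⁵ mm/N.
P = 0.9219 / 2.993×10⁻⁵ = 30800 N = 30.8 kN, compressive.
σ_{magnesium alloy} = P / A = 30800 / 650 = 47.39 MPa.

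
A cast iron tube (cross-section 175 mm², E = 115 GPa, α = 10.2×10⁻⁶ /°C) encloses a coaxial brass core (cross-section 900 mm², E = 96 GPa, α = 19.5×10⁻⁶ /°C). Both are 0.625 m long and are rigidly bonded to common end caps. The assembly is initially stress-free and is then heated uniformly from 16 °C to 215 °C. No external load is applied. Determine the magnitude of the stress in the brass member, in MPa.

σ ≈ 33.6 MPa (compressive)

The brass has the larger α, so on heating it would change length more than the cast iron if both were free. The rigid plates force a common final length, so the brass is put into compression and the cast iron into tension, with equal and opposite forces P (no external load).
Equating the net (thermal + elastic) strains gives |α₁ − α₂|·ΔT = P·[1/(A₁E₁) + 1/(A₂E₂)].
|α₁ − α₂|·ΔT = 9.3×10⁻⁶ × 199 = 0.001851.
1/(A₁E₁) + 1/(A₂E₂) = 1/(175×115×10³) + 1/(900×96×10³) = 6.126×10⁻⁸ N⁻¹.
So P = 0.001851 / 6.126×10⁻⁸ = 30.21 kN.
σ_{brass} = P/A₂ = 30210/900 = 33.57 MPa, compressive.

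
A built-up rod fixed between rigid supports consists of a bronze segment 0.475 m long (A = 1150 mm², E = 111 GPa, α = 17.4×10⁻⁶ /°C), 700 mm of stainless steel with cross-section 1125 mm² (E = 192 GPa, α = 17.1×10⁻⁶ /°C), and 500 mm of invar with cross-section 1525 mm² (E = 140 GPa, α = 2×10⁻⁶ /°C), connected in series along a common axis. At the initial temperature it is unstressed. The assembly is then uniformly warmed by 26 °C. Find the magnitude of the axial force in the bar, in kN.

P ≈ 59.3 kN (compressive)

With the walls removed the bar would change length by δ_free = Σ αᵢΔT Lᵢ = 17.4×10⁻⁶×26×475 + 17.1×10⁻⁶×26×700 + 2×10⁻⁶×26×500 = 0.5521 mm.
The walls prevent any net length change, so an axial force P (same in every segment) develops. Compatibility: P · Σ Lᵢ/(AᵢEᵢ) = δ_free.
Σ Lᵢ/(AᵢEᵢ) = 475/(1150×111×10³) + 700/(1125×192×10³) + 500/(1525×140×10³) = 9.304×10⁻⁶ mm/N.
Hence P = δ_free / Σ(L/AE) = 0.5521/9.304×10⁻⁶ = 59.34 kN (compressive).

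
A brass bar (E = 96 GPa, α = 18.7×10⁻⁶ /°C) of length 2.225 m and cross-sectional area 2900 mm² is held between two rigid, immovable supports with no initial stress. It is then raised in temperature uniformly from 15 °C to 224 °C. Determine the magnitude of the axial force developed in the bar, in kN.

P ≈ 1090 kN (compressive)

The ends cannot move, so σ = EαΔT = 96×10³ × 18.7×10⁻⁶ × 209 = 375.2 MPa.
Axial force P = σA = 375.2 × 2900 = 1.088×10⁶ N = 1088 kN, compressive.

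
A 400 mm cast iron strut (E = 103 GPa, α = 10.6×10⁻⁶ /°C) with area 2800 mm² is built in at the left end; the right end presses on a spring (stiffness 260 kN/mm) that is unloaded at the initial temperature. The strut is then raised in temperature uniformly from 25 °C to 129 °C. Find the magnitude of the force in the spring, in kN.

P ≈ 84.3 kN

The unrestrained thermal change is αΔT L = 10.6×10⁻⁶ × 104 × 400 = 0.441 mm.
Let P be the compressive force at the spring. The strut shortens elastically by PL/(AE) and the spring compresses by P/k; together these equal δ_free.
So P = δ_free / [L/(AE) + 1/k] = 0.441 / [ 400/(2800×103×10³) + 1/(260×10³) ].
P = 0.441 / 5.233×10⁻⁶ = 84260 N.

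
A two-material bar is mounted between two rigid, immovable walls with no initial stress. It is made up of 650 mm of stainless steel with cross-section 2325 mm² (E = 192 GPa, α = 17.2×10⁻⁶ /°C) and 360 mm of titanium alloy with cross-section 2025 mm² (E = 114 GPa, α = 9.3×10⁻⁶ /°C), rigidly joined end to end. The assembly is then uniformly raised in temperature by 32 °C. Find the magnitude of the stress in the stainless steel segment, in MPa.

σ ≈ 66.3 MPa (compressive)

Free thermal expansion of the whole bar: Σ αᵢΔT Lᵢ = 17.2×10⁻⁶×32×650 + 9.3×10⁻⁶×32×360 = 0.4649 mm.
Since the ends are fixed, an axial force P builds up, equal in every segment, with P · Σ Lᵢ/(AᵢEᵢ) = δ_free.
The series flexibility is Σ Lᵢ/(AᵢEᵢ) = 650/(2325×192×10³) + 360/(2025×114×10³) = 3.016×10⁻⁶ mm/N.
So P = 0.4649 / 3.016×10⁻⁶ = 154.2 kN, compressive.
σ_{stainless steel} = P / A = 154200 / 2325 = 66.31 MPa.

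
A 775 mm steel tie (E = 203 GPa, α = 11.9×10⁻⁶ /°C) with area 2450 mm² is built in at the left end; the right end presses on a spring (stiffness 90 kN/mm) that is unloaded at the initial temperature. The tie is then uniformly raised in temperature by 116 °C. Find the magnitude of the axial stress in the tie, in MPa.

If the spring were absent the tie would lengthen by αΔT L = 11.9×10⁻⁶ × 116 × 775 = 1.07 mm.
With a force P in the spring, the elastic change of the tie is PL/(AE) and that of the spring is P/k; compatibility requires their sum to equal δ_free.
P [ L/(AE) + 1/k ] = δ_free → P [ 775/(2450×203×10³) + 1/(90×10³) ] = 1.07.
P = 1.07 / 1.267×10⁻⁵ = 84440 N.
σ = P/A = 84440/2450 = 34.47 MPa.

σ ≈ 34.5 MPa (compressive)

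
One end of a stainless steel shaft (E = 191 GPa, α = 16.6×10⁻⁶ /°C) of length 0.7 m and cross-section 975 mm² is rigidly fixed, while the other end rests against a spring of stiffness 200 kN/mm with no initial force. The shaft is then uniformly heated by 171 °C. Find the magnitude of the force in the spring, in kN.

If the spring were absent the shaft would lengthen by αΔT L = 16.6×10⁻⁶ × 171 × 700 = 1.987 mm.
With a force P in the spring, the elastic change of the shaft is PL/(AE) and that of the spring is P/k; compatibility requires their sum to equal δ_free.
So P = δ_free / [L/(AE) + 1/k] = 1.987 / [ 700/(975×191×10³) + 1/(200×10³) ].
P = 1.987 / 8.759×10⁻⁶ = 226900 N.

P ≈ 227 kN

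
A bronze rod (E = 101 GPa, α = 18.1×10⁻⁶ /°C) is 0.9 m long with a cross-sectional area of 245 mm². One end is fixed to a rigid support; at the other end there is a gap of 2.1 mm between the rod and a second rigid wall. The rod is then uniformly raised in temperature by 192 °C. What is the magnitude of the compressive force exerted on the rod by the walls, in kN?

P ≈ 28.3 kN

Unrestrained expansion: δ_free = αΔT L = 18.1×10⁻⁶ × 192 × 900 = 3.128 mm.
This exceeds the 2.1 mm gap, so the wall pushes back. The portion of expansion that must be recovered elastically is δ_free − gap = 3.128 − 2.1 = 1.028 mm.
Compatibility: PL/(AE) = 1.028 mm, so σ = P/A = E × (1.028/900) = 115.3 MPa.
P = σA = 115.3 × 245 = 28.26 kN.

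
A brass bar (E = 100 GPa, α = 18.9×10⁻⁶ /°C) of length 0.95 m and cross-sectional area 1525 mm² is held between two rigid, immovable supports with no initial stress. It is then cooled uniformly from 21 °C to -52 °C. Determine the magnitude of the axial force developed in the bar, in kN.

Full restraint means ε = 0, so the stress is σ = EαΔT = 100×10³ × 18.9×10⁻⁶ × 73 = 138 MPa.
Axial force P = σA = 138 × 1525 = 210400 N = 210.4 kN, tensile.

P ≈ 210 kN (tensile)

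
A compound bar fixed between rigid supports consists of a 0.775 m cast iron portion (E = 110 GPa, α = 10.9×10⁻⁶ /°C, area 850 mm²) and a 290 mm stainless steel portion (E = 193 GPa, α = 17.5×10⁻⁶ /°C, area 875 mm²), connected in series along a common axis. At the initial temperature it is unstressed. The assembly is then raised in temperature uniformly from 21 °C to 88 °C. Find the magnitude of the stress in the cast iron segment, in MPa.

σ ≈ 107 MPa (compressive)

If the supports were absent, the total length change would be Σ αᵢΔT Lᵢ = 10.9×10⁻⁶×67×775 + 17.5×10⁻⁶×67×290 = 0.906 mm.
The rigid supports impose zero overall length change; the single axial force P common to all segments must satisfy P Σ Lᵢ/(AᵢEᵢ) = δ_free.
The series flexibility is Σ Lᵢ/(AᵢEᵢ) = 775/(850×110×10³) + 290/(875×193×10³) = 1.001×10⁻⁵ mm/N.
P = 0.906 / 1.001×10⁻⁵ = 90550 N = 90.55 kN, compressive.
σ_{cast iron} = P / A = 90550 / 850 = 106.5 MPa.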